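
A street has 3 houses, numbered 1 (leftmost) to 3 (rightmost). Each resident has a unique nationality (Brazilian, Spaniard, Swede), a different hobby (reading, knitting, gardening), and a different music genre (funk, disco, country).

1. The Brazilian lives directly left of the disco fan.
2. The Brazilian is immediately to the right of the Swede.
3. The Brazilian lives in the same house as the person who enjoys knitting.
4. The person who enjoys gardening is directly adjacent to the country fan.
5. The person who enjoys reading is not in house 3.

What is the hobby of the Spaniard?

gardening

By clue 2, the Brazilian is in house 2.
Clue 2 places the Swede in house 1.
By clue 3, the person who enjoys knitting is in house 2.
House 3 nationality: only Spaniard fits.
So house 3 gets gardening for hobby.
From clue 1, the disco fan must be in house 3.
From clue 4, the country fan must be in house 2.
That leaves reading as the hobby for house 1.
House 1 music genre: only funk fits.
So: house 1 = Swede/reading/funk, house 2 = Brazilian/knitting/country, house 3 = Spaniard/gardening/disco.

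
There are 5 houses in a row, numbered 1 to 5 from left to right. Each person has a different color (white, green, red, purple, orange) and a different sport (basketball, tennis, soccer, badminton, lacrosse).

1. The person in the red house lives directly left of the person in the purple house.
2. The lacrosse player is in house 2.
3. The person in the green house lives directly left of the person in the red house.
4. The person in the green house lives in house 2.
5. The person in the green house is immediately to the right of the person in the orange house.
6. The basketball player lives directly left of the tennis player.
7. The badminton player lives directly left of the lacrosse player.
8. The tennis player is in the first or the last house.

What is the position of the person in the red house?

From clue 2, the lacrosse player must be in house 2.
From clue 4, the person in the green house must be in house 2.
Clue 5: the person in the orange house is in house 1.
Clue 7 places the badminton player in house 1.
The tennis player is in house 5 (clue 8).
By clue 3, the person in the red house is in house 3.
By clue 6, the basketball player is in house 4.
House 3 sport: only soccer fits.
Clue 1: the person in the purple house is in house 4.
That leaves white as the color for house 5.
So: house 1 = orange/badminton, house 2 = green/lacrosse, house 3 = red/soccer, house 4 = purple/basketball, house 5 = white/tennis.

3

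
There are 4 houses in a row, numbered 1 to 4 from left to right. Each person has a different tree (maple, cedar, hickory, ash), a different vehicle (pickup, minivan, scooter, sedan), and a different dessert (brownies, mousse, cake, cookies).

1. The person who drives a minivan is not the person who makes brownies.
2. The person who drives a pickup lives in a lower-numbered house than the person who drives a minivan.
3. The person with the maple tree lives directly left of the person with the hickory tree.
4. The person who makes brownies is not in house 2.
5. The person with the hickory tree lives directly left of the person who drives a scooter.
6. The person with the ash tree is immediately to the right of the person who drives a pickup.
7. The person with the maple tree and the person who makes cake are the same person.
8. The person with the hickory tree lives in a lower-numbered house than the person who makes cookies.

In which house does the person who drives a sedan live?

The person with the hickory tree is narrowed to house 2 or 3; consider each.
Placing it in house 3 leads to a contradiction, so it's in house 2.
By clue 3, the person with the maple tree is in house 1.
Clue 5: the person who drives a scooter is in house 3.
By clue 7, the person who makes cake is in house 1.
That leaves mousse as the dessert for house 2.
The person with the ash tree is in house 3 (clue 6).
The person who drives a pickup is in house 2 (clue 6).
House 4 tree: only cedar fits.
House 1 vehicle: only sedan fits.
House 4's vehicle must be minivan (nothing else left).
The person who makes brownies is in house 3 (clue 1).
So house 4 gets cookies for dessert.
So: house 1 = maple/sedan/cake, house 2 = hickory/pickup/mousse, house 3 = ash/scooter/brownies, house 4 = cedar/minivan/cookies.

1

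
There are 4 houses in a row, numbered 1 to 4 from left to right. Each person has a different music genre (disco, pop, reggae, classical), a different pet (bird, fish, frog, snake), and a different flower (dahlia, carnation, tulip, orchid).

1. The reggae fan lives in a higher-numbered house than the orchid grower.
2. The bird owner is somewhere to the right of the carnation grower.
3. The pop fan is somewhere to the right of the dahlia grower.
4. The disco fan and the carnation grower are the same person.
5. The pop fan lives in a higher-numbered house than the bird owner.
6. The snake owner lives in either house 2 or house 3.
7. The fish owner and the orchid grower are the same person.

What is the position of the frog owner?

4

So house 4 gets frog for pet.
That leaves tulip as the flower for house 4.
That leaves fish as the pet for house 1.
Clue 7: the orchid grower is in house 1.
House 3's flower must be dahlia (nothing else left).
From clue 2, the bird owner must be in house 3.
Clue 3 places the pop fan in house 4.
Clue 4: the disco fan is in house 2.
House 1 music genre: only classical fits.
So house 3 gets reggae for music genre.
So house 2 gets snake for pet.
The only flower still possible for house 2 is carnation.
So: house 1 = classical/fish/orchid, house 2 = disco/snake/carnation, house 3 = reggae/bird/dahlia, house 4 = pop/frog/tulip.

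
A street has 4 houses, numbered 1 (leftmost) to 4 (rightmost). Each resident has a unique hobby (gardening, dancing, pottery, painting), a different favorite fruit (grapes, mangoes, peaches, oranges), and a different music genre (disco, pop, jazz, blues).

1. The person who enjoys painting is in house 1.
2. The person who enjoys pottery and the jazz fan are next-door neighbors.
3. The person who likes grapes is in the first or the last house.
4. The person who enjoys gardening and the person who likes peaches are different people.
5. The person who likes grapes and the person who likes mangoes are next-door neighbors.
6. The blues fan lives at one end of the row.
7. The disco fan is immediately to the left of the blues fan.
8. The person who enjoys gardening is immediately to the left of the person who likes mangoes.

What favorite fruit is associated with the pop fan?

peaches

The person who enjoys painting is in house 1 (clue 1).
Clue 7: the disco fan is in house 3.
Clue 7: the blues fan is in house 4.
The person who likes mangoes is in house 3 (clue 8).
The only hobby still possible for house 2 is gardening.
So house 3 gets pottery for hobby.
That leaves dancing as the hobby for house 4.
The only favorite fruit still possible for house 2 is oranges.
By clue 2, the jazz fan is in house 2.
By clue 5, the person who likes grapes is in house 4.
So house 1 gets peaches for favorite fruit.
House 1 music genre: only pop fits.
So: house 1 = painting/peaches/pop, house 2 = gardening/oranges/jazz, house 3 = pottery/mangoes/disco, house 4 = dancing/grapes/blues.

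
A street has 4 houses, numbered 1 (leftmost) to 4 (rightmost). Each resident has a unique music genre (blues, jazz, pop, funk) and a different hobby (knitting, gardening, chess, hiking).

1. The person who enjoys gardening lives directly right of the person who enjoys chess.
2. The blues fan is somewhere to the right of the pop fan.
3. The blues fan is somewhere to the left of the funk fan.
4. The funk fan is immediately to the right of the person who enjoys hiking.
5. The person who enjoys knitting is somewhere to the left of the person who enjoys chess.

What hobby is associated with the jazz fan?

gardening

House 1's hobby must be knitting (nothing else left).
That leaves gardening as the hobby for house 4.
From clue 1, the person who enjoys chess must be in house 3.
So house 2 gets hiking for hobby.
By clue 4, the funk fan is in house 3.
The only music genre still possible for house 4 is jazz.
From clue 2, the pop fan must be in house 1.
That leaves blues as the music genre for house 2.
So: house 1 = pop/knitting, house 2 = blues/hiking, house 3 = funk/chess, house 4 = jazz/gardening.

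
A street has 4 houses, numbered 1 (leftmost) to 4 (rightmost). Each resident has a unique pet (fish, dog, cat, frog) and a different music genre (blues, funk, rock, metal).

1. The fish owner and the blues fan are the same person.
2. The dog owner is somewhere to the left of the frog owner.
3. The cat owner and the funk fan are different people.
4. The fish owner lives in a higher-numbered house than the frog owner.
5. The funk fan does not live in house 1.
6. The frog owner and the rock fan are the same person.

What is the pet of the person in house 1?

cat

House 1's music genre must be metal (nothing else left).
The dog owner is narrowed to house 1 or 2; consider each.
Placing it in house 1 leads to a contradiction, so it's in house 2.
The frog owner is in house 3 (clue 2).
By clue 4, the fish owner is in house 4.
Clue 6: the rock fan is in house 3.
The only pet still possible for house 1 is cat.
That leaves funk as the music genre for house 2.
House 4 music genre: only blues fits.
So: house 1 = cat/metal, house 2 = dog/funk, house 3 = frog/rock, house 4 = fish/blues.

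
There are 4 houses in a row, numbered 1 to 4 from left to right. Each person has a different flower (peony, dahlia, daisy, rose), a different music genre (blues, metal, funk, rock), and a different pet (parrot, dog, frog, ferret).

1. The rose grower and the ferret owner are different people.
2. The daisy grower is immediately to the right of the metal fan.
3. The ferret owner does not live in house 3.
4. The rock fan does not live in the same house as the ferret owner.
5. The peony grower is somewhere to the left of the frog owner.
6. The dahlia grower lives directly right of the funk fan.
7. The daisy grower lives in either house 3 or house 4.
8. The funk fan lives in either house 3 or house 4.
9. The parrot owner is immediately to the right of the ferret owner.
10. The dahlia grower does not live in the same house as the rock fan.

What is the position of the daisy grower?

The funk fan is in house 3 (clue 8).
The daisy grower is in house 3 (clue 2).
The metal fan is in house 2 (clue 2).
From clue 6, the dahlia grower must be in house 4.
House 1 music genre: only rock fits.
So house 4 gets blues for music genre.
Clue 4 places the ferret owner in house 2.
From clue 9, the parrot owner must be in house 3.
So house 1 gets dog for pet.
That leaves frog as the pet for house 4.
From clue 1, the rose grower must be in house 1.
That leaves peony as the flower for house 2.
So: house 1 = rose/rock/dog, house 2 = peony/metal/ferret, house 3 = daisy/funk/parrot, house 4 = dahlia/blues/frog.

3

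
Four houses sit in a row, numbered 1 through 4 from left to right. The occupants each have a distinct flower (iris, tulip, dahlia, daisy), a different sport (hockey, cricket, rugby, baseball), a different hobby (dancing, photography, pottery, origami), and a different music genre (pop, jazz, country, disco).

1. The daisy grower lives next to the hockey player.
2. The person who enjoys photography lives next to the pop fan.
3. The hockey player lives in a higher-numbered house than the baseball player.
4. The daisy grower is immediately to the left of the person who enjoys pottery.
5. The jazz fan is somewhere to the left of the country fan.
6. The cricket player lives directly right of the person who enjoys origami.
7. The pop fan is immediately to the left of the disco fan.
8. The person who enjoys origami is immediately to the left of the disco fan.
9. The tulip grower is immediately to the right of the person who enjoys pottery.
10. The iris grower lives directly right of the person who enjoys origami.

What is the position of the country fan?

The daisy grower is narrowed to house 1 or 2; consider each.
Placing it in house 2 leads to a contradiction, so it's in house 1.
From clue 1, the hockey player must be in house 2.
The baseball player is in house 1 (clue 3).
By clue 4, the person who enjoys pottery is in house 2.
By clue 9, the tulip grower is in house 3.
The cricket player is in house 4 (clue 6).
From clue 6, the person who enjoys origami must be in house 3.
By clue 8, the disco fan is in house 4.
The iris grower is in house 4 (clue 10).
The only flower still possible for house 2 is dahlia.
The only sport still possible for house 3 is rugby.
The only music genre still possible for house 1 is jazz.
Clue 7 places the pop fan in house 3.
The only music genre still possible for house 2 is country.
The person who enjoys photography is in house 4 (clue 2).
So house 1 gets dancing for hobby.
So: house 1 = daisy/baseball/dancing/jazz, house 2 = dahlia/hockey/pottery/country, house 3 = tulip/rugby/origami/pop, house 4 = iris/cricket/photography/disco.

2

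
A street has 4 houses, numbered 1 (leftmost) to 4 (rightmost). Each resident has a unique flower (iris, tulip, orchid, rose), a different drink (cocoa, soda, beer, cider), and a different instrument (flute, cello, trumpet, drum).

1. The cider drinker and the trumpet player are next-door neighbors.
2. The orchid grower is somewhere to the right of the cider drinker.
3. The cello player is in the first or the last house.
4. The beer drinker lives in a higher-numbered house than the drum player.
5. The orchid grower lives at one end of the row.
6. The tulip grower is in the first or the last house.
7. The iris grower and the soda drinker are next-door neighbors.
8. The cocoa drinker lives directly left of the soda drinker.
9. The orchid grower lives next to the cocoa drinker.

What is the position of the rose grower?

2

Clue 5: the orchid grower is in house 4.
By clue 9, the cocoa drinker is in house 3.
That leaves cider as the drink for house 1.
From clue 1, the trumpet player must be in house 2.
Clue 8 places the soda drinker in house 4.
That leaves tulip as the flower for house 1.
That leaves rose as the flower for house 2.
That leaves iris as the flower for house 3.
The only drink still possible for house 2 is beer.
By clue 4, the drum player is in house 1.
So house 3 gets flute for instrument.
So house 4 gets cello for instrument.
So: house 1 = tulip/cider/drum, house 2 = rose/beer/trumpet, house 3 = iris/cocoa/flute, house 4 = orchid/soda/cello.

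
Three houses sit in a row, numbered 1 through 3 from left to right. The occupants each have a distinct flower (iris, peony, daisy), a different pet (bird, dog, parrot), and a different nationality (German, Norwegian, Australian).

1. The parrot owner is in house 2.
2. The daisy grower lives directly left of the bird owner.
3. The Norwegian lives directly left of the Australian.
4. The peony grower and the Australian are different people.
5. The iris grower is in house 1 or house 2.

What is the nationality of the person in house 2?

Australian

By clue 1, the parrot owner is in house 2.
House 3 flower: only peony fits.
House 1 pet: only dog fits.
The only pet still possible for house 3 is bird.
From clue 2, the daisy grower must be in house 2.
The Australian is in house 2 (clue 4).
So house 1 gets iris for flower.
So house 3 gets German for nationality.
House 1's nationality must be Norwegian (nothing else left).
So: house 1 = iris/dog/Norwegian, house 2 = daisy/parrot/Australian, house 3 = peony/bird/German.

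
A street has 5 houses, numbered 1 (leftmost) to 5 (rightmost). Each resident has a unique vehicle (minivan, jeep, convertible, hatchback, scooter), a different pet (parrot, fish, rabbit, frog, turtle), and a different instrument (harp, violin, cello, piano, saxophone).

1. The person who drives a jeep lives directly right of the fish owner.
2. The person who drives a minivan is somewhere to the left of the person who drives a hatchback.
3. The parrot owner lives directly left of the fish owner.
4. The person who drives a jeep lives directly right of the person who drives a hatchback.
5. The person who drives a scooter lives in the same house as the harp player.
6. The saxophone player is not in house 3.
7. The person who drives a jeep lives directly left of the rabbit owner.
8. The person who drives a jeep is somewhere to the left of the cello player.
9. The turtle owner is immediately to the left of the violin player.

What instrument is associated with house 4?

The person who drives a hatchback is narrowed to house 2 or 3; consider each.
Placing it in house 2 leads to a contradiction, so it's in house 3.
Clue 4 places the person who drives a jeep in house 4.
The rabbit owner is in house 5 (clue 7).
Clue 8 places the cello player in house 5.
Clue 1 places the fish owner in house 3.
Clue 3: the parrot owner is in house 2.
House 5's vehicle must be convertible (nothing else left).
So house 1 gets turtle for pet.
House 4's pet must be frog (nothing else left).
Clue 9 places the violin player in house 2.
That leaves piano as the instrument for house 3.
That leaves saxophone as the instrument for house 4.
From clue 5, the person who drives a scooter must be in house 1.
House 2 vehicle: only minivan fits.
House 1 instrument: only harp fits.
So: house 1 = scooter/turtle/harp, house 2 = minivan/parrot/violin, house 3 = hatchback/fish/piano, house 4 = jeep/frog/saxophone, house 5 = convertible/rabbit/cello.

saxophone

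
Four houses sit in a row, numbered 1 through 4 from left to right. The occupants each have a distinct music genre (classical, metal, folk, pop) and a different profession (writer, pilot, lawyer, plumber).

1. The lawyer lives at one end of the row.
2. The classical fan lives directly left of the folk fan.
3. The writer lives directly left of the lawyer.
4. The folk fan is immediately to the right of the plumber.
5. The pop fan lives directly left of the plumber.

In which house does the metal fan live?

Clue 3: the writer is in house 3.
Clue 3: the lawyer is in house 4.
House 1 profession: only pilot fits.
House 2 profession: only plumber fits.
From clue 4, the folk fan must be in house 3.
The pop fan is in house 1 (clue 5).
The only music genre still possible for house 4 is metal.
So house 2 gets classical for music genre.
So: house 1 = pop/pilot, house 2 = classical/plumber, house 3 = folk/writer, house 4 = metal/lawyer.

4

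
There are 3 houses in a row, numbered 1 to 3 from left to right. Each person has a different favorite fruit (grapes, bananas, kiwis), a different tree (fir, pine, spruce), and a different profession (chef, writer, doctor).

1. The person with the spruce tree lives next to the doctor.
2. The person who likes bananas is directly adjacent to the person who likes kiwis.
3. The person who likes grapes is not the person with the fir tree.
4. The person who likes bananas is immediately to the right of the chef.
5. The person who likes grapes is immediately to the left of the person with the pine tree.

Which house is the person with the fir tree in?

3

The person who likes bananas is narrowed to house 2 or 3; consider each.
Placing it in house 3 leads to a contradiction, so it's in house 2.
By clue 4, the chef is in house 1.
The only favorite fruit still possible for house 3 is kiwis.
From clue 5, the person with the pine tree must be in house 2.
So house 1 gets grapes for favorite fruit.
The only tree still possible for house 1 is spruce.
House 3's tree must be fir (nothing else left).
The doctor is in house 2 (clue 1).
House 3's profession must be writer (nothing else left).
So: house 1 = grapes/spruce/chef, house 2 = bananas/pine/doctor, house 3 = kiwis/fir/writer.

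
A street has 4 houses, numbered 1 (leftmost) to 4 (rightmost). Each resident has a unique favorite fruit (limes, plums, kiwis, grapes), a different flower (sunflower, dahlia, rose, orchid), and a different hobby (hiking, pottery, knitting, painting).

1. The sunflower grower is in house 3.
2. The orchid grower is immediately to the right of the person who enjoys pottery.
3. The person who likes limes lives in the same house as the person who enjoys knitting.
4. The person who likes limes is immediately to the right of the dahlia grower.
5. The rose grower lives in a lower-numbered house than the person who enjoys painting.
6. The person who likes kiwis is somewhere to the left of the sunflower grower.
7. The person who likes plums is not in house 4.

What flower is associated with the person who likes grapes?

orchid

Clue 1 places the sunflower grower in house 3.
House 4 flower: only orchid fits.
Clue 2: the person who enjoys pottery is in house 3.
House 4's favorite fruit must be grapes (nothing else left).
So house 1 gets hiking for hobby.
From clue 3, the person who likes limes must be in house 2.
By clue 3, the person who enjoys knitting is in house 2.
Clue 4 places the dahlia grower in house 1.
House 1's favorite fruit must be kiwis (nothing else left).
The only favorite fruit still possible for house 3 is plums.
House 2's flower must be rose (nothing else left).
The only hobby still possible for house 4 is painting.
So: house 1 = kiwis/dahlia/hiking, house 2 = limes/rose/knitting, house 3 = plums/sunflower/pottery, house 4 = grapes/orchid/painting.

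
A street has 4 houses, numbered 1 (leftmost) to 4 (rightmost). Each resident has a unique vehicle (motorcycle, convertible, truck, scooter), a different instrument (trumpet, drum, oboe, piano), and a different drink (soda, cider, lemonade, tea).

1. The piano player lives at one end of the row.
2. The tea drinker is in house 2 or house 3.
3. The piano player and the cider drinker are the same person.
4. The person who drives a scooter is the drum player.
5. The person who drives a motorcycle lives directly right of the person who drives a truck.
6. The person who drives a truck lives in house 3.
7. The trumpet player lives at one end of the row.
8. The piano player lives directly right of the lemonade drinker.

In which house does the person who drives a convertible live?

1

The person who drives a truck is in house 3 (clue 6).
Clue 8: the piano player is in house 4.
Clue 8: the lemonade drinker is in house 3.
That leaves tea as the drink for house 2.
Clue 3 places the cider drinker in house 4.
Clue 5: the person who drives a motorcycle is in house 4.
The only instrument still possible for house 1 is trumpet.
House 2's instrument must be drum (nothing else left).
That leaves oboe as the instrument for house 3.
House 1 drink: only soda fits.
Clue 4 places the person who drives a scooter in house 2.
That leaves convertible as the vehicle for house 1.
So: house 1 = convertible/trumpet/soda, house 2 = scooter/drum/tea, house 3 = truck/oboe/lemonade, house 4 = motorcycle/piano/cider.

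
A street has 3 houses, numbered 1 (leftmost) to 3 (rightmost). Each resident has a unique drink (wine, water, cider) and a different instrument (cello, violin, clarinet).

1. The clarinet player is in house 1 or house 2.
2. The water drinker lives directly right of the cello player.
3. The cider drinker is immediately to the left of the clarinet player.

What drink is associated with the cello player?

cider

Clue 3: the cider drinker is in house 1.
The clarinet player is in house 2 (clue 3).
House 3 instrument: only violin fits.
By clue 2, the water drinker is in house 2.
That leaves wine as the drink for house 3.
So house 1 gets cello for instrument.
So: house 1 = cider/cello, house 2 = water/clarinet, house 3 = wine/violin.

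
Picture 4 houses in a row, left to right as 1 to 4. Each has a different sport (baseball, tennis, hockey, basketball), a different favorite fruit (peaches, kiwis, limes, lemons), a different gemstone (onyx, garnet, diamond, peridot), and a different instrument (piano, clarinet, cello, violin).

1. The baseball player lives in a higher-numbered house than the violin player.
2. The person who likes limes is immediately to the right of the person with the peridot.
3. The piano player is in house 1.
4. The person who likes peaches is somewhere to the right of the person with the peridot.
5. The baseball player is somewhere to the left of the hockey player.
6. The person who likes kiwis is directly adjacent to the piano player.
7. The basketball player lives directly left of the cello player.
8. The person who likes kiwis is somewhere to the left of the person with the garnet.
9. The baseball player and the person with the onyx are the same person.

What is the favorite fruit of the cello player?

limes

Clue 3 places the piano player in house 1.
By clue 6, the person who likes kiwis is in house 2.
That leaves lemons as the favorite fruit for house 1.
Clue 1: the baseball player is in house 3.
The violin player is in house 2 (clue 1).
From clue 5, the hockey player must be in house 4.
By clue 9, the person with the onyx is in house 3.
House 1's gemstone must be diamond (nothing else left).
House 2 gemstone: only peridot fits.
House 4's gemstone must be garnet (nothing else left).
By clue 2, the person who likes limes is in house 3.
Clue 7: the basketball player is in house 2.
By clue 7, the cello player is in house 3.
The only sport still possible for house 1 is tennis.
So house 4 gets peaches for favorite fruit.
The only instrument still possible for house 4 is clarinet.
So: house 1 = tennis/lemons/diamond/piano, house 2 = basketball/kiwis/peridot/violin, house 3 = baseball/limes/onyx/cello, house 4 = hockey/peaches/garnet/clarinet.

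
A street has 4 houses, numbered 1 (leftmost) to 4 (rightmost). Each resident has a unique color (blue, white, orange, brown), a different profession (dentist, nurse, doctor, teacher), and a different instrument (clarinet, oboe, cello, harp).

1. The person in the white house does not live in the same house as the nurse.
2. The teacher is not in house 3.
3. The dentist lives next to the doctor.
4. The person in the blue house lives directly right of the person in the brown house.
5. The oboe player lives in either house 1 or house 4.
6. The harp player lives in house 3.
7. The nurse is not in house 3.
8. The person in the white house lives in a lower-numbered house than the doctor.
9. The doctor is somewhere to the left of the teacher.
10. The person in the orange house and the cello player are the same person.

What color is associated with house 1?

orange

By clue 6, the harp player is in house 3.
From clue 9, the teacher must be in house 4.
The person in the white house is narrowed to house 1 or 2; consider each.
Placing it in house 1 leads to a contradiction, so it's in house 2.
By clue 1, the nurse is in house 1.
Clue 8: the doctor is in house 3.
House 2 profession: only dentist fits.
By clue 4, the person in the blue house is in house 4.
Clue 4: the person in the brown house is in house 3.
House 1's color must be orange (nothing else left).
The only instrument still possible for house 2 is clarinet.
From clue 10, the cello player must be in house 1.
House 4 instrument: only oboe fits.
So: house 1 = orange/nurse/cello, house 2 = white/dentist/clarinet, house 3 = brown/doctor/harp, house 4 = blue/teacher/oboe.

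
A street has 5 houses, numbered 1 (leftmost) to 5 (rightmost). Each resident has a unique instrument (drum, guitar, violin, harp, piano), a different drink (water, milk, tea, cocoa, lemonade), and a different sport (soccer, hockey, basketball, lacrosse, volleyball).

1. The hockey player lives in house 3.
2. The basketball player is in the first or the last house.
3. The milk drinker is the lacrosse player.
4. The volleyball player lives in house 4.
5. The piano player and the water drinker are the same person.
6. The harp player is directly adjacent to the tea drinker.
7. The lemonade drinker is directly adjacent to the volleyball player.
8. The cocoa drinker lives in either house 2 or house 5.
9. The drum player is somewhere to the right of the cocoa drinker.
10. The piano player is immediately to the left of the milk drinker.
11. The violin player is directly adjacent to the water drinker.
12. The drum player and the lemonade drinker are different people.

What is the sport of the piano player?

From clue 1, the hockey player must be in house 3.
The volleyball player is in house 4 (clue 4).
From clue 9, the cocoa drinker must be in house 2.
From clue 3, the milk drinker must be in house 5.
Clue 3: the lacrosse player is in house 5.
The piano player is in house 4 (clue 10).
That leaves guitar as the instrument for house 1.
That leaves lemonade as the drink for house 3.
The only sport still possible for house 2 is soccer.
By clue 5, the water drinker is in house 4.
By clue 12, the drum player is in house 5.
So house 2 gets harp for instrument.
So house 3 gets violin for instrument.
So house 1 gets tea for drink.
So house 1 gets basketball for sport.
So: house 1 = guitar/tea/basketball, house 2 = harp/cocoa/soccer, house 3 = violin/lemonade/hockey, house 4 = piano/water/volleyball, house 5 = drum/milk/lacrosse.

volleyball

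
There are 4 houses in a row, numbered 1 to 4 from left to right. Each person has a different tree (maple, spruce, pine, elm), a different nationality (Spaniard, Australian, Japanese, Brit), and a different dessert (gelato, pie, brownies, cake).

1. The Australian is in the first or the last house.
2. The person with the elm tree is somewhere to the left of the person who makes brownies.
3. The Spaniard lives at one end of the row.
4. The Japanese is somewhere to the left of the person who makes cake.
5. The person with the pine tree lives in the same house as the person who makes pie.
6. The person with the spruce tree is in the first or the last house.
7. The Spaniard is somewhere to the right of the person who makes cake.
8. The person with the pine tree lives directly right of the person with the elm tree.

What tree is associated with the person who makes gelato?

elm

The Spaniard is in house 4 (clue 7).
House 1's nationality must be Australian (nothing else left).
Clue 4: the Japanese is in house 2.
From clue 4, the person who makes cake must be in house 3.
The only nationality still possible for house 3 is Brit.
House 1 dessert: only gelato fits.
The person with the elm tree is narrowed to house 1 or 3; consider each.
Placing it in house 3 leads to a contradiction, so it's in house 1.
The person with the pine tree is in house 2 (clue 8).
House 3's tree must be maple (nothing else left).
House 4 tree: only spruce fits.
Clue 5: the person who makes pie is in house 2.
So house 4 gets brownies for dessert.
So: house 1 = elm/Australian/gelato, house 2 = pine/Japanese/pie, house 3 = maple/Brit/cake, house 4 = spruce/Spaniard/brownies.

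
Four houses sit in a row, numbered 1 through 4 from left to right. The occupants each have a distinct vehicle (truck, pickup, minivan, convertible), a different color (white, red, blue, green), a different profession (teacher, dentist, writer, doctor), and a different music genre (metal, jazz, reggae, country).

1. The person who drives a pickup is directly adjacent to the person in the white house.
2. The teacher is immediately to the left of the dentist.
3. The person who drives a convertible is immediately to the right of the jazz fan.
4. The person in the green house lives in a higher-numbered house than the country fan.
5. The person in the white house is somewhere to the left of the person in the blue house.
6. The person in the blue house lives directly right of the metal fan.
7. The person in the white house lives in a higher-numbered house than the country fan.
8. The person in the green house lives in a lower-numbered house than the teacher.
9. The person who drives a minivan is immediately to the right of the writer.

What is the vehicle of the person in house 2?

minivan

By clue 8, the person in the green house is in house 2.
The teacher is in house 3 (clue 8).
That leaves red as the color for house 1.
That leaves blue as the color for house 4.
So house 4 gets reggae for music genre.
By clue 2, the dentist is in house 4.
The country fan is in house 1 (clue 4).
Clue 6 places the metal fan in house 3.
The only vehicle still possible for house 1 is truck.
The only color still possible for house 3 is white.
House 2 music genre: only jazz fits.
Clue 3 places the person who drives a convertible in house 3.
House 4's vehicle must be pickup (nothing else left).
Clue 9 places the writer in house 1.
That leaves minivan as the vehicle for house 2.
House 2 profession: only doctor fits.
So: house 1 = truck/red/writer/country, house 2 = minivan/green/doctor/jazz, house 3 = convertible/white/teacher/metal, house 4 = pickup/blue/dentist/reggae.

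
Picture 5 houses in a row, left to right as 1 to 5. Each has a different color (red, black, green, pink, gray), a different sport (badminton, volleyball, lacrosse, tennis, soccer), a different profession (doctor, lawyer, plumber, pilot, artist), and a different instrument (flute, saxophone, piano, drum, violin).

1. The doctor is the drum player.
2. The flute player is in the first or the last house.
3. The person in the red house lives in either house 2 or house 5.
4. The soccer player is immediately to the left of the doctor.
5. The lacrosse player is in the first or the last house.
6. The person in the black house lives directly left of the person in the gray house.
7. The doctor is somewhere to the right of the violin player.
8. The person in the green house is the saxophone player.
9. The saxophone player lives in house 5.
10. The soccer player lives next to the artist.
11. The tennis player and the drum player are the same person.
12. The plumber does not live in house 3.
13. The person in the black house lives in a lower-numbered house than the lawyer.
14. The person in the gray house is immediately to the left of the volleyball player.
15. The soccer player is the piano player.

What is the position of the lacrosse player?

Clue 9: the saxophone player is in house 5.
The person in the green house is in house 5 (clue 8).
House 1's instrument must be flute (nothing else left).
That leaves drum as the instrument for house 4.
Clue 1 places the doctor in house 4.
Clue 4 places the soccer player in house 3.
By clue 11, the tennis player is in house 4.
The piano player is in house 3 (clue 15).
So house 2 gets red for color.
That leaves badminton as the sport for house 2.
House 2's profession must be artist (nothing else left).
House 2's instrument must be violin (nothing else left).
Clue 6 places the person in the black house in house 3.
From clue 6, the person in the gray house must be in house 4.
The lawyer is in house 5 (clue 13).
The only color still possible for house 1 is pink.
The only sport still possible for house 1 is lacrosse.
So house 5 gets volleyball for sport.
That leaves plumber as the profession for house 1.
That leaves pilot as the profession for house 3.
So: house 1 = pink/lacrosse/plumber/flute, house 2 = red/badminton/artist/violin, house 3 = black/soccer/pilot/piano, house 4 = gray/tennis/doctor/drum, house 5 = green/volleyball/lawyer/saxophone.

1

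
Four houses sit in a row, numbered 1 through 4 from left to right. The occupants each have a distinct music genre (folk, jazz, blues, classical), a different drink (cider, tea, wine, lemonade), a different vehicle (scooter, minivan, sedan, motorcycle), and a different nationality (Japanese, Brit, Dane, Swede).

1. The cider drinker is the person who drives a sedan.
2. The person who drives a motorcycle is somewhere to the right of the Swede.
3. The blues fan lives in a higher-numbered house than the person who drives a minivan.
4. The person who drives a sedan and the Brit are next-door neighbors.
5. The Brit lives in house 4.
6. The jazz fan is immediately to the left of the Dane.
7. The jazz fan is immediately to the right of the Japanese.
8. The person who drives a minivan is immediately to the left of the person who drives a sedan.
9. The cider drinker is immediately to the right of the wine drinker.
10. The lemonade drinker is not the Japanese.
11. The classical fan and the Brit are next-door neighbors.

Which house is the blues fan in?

4

Clue 5: the Brit is in house 4.
Clue 11: the classical fan is in house 3.
The only music genre still possible for house 1 is folk.
The only music genre still possible for house 4 is blues.
By clue 4, the person who drives a sedan is in house 3.
The Dane is in house 3 (clue 6).
The Japanese is in house 1 (clue 7).
From clue 8, the person who drives a minivan must be in house 2.
So house 2 gets jazz for music genre.
So house 1 gets scooter for vehicle.
The only vehicle still possible for house 4 is motorcycle.
So house 2 gets Swede for nationality.
The cider drinker is in house 3 (clue 1).
By clue 9, the wine drinker is in house 2.
House 1 drink: only tea fits.
The only drink still possible for house 4 is lemonade.
So: house 1 = folk/tea/scooter/Japanese, house 2 = jazz/wine/minivan/Swede, house 3 = classical/cider/sedan/Dane, house 4 = blues/lemonade/motorcycle/Brit.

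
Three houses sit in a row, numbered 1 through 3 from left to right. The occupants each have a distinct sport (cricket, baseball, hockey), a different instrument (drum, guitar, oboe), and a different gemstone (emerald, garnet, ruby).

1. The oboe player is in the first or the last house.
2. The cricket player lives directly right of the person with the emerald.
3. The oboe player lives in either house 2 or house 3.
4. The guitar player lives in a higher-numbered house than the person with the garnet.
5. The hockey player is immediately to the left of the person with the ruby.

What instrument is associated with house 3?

Clue 3 places the oboe player in house 3.
House 1 instrument: only drum fits.
House 2 instrument: only guitar fits.
So house 3 gets ruby for gemstone.
Clue 4: the person with the garnet is in house 1.
Clue 5 places the hockey player in house 2.
House 1 sport: only baseball fits.
House 3 sport: only cricket fits.
That leaves emerald as the gemstone for house 2.
So: house 1 = baseball/drum/garnet, house 2 = hockey/guitar/emerald, house 3 = cricket/oboe/ruby.

oboe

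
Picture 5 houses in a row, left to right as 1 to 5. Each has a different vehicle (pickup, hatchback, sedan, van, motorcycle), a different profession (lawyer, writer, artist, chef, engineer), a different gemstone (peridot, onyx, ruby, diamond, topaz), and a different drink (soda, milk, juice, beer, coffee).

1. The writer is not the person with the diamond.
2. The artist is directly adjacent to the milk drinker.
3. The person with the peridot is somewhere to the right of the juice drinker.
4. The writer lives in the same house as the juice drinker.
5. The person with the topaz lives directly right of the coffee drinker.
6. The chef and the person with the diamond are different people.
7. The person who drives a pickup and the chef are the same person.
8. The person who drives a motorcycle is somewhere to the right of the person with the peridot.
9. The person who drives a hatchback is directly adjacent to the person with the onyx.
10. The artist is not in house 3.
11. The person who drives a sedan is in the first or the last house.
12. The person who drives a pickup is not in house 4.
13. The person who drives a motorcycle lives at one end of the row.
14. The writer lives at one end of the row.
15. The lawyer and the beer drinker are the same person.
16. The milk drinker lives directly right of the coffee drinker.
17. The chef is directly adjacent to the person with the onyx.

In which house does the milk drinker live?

Clue 13: the person who drives a motorcycle is in house 5.
Clue 14 places the writer in house 1.
By clue 4, the juice drinker is in house 1.
So house 1 gets sedan for vehicle.
The person who drives a pickup is narrowed to house 2 or 3; consider each.
Placing it in house 3 leads to a contradiction, so it's in house 2.
By clue 7, the chef is in house 2.
From clue 9, the person who drives a hatchback must be in house 4.
From clue 9, the person with the onyx must be in house 3.
The only vehicle still possible for house 3 is van.
So house 1 gets ruby for gemstone.
House 2 gemstone: only peridot fits.
That leaves soda as the drink for house 2.
The artist is narrowed to house 4 or 5; consider each.
Placing it in house 5 leads to a contradiction, so it's in house 4.
By clue 2, the milk drinker is in house 5.
The coffee drinker is in house 4 (clue 16).
House 3's drink must be beer (nothing else left).
From clue 5, the person with the topaz must be in house 5.
From clue 15, the lawyer must be in house 3.
So house 5 gets engineer for profession.
The only gemstone still possible for house 4 is diamond.
So: house 1 = sedan/writer/ruby/juice, house 2 = pickup/chef/peridot/soda, house 3 = van/lawyer/onyx/beer, house 4 = hatchback/artist/diamond/coffee, house 5 = motorcycle/engineer/topaz/milk.

5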